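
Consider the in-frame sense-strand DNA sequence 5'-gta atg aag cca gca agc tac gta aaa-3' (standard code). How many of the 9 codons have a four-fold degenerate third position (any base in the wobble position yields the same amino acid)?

4

Codon 1 GTA (Val): third position 4-fold.
Codon 2 ATG (Met): third position 1-fold.
Codon 3 AAG (Lys): third position 2-fold.
Codon 4 CCA (Pro): third position 4-fold.
Codon 5 GCA (Ala): third position 4-fold.
Codon 6 AGC (Ser): third position 2-fold.
Codon 7 TAC (Tyr): third position 2-fold.
Codon 8 GTA (Val): third position 4-fold.
Codon 9 AAA (Lys): third position 2-fold.
Four-fold degenerate third positions: 4.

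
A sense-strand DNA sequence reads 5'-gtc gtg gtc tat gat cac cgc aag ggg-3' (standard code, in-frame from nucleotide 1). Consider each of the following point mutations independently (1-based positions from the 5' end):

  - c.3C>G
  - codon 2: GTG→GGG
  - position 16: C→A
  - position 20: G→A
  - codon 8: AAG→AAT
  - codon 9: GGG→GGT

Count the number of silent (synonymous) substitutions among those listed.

2

Codon 1: GTC (Val) → GTG (Val) — synonymous.
Codon 2: GTG (Val) → GGG (Gly) — missense.
Codon 6: CAC (His) → AAC (Asn) — missense.
Codon 7: CGC (Arg) → CAC (His) — missense.
Codon 8: AAG (Lys) → AAT (Asn) — missense.
Codon 9: GGG (Gly) → GGT (Gly) — synonymous.
Synonymous: 2 of 6.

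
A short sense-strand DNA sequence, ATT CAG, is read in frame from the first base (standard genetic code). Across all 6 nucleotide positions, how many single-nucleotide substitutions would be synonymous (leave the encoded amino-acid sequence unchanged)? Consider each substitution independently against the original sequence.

3

Codon 1 (ATT, Ile): 2 synonymous substitutions.
Codon 2 (CAG, Gln): 1 synonymous substitution.
Total: 2 + 1 = 3.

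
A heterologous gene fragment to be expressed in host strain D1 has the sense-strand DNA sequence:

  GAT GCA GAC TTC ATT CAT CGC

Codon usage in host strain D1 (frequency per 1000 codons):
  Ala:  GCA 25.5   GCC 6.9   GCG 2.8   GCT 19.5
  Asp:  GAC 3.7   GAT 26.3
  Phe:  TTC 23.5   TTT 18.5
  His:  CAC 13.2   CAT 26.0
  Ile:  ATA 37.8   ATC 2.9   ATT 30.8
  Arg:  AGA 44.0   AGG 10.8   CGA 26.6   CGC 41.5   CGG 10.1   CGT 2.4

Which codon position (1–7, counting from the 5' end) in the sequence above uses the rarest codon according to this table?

3

Codon 1 GAT (Asp): 26.3 per 1000.
Codon 2 GCA (Ala): 25.5 per 1000.
Codon 3 GAC (Asp): 3.7 per 1000.
Codon 4 TTC (Phe): 23.5 per 1000.
Codon 5 ATT (Ile): 30.8 per 1000.
Codon 6 CAT (His): 26.0 per 1000.
Codon 7 CGC (Arg): 41.5 per 1000.
Lowest frequency is 3.7 at codon 3.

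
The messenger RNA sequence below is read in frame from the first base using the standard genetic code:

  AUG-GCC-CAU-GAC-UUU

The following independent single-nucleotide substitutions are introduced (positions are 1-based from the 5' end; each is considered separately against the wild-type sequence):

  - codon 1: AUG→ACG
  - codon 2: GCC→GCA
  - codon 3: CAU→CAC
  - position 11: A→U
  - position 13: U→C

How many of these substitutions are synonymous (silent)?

Codon 1: AUG (Met) → ACG (Thr) — missense.
Codon 2: GCC (Ala) → GCA (Ala) — synonymous.
Codon 3: CAU (His) → CAC (His) — synonymous.
Codon 4: GAC (Asp) → GUC (Val) — missense.
Codon 5: UUU (Phe) → CUU (Leu) — missense.
Synonymous: 2 of 5.

2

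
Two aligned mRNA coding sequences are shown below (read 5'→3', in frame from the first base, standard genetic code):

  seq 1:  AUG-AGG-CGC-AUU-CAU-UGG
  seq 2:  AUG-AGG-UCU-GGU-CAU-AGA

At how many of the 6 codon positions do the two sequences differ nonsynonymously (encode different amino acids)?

Codon 1: AUG Met / AUG Met — identical.
Codon 2: AGG Arg / AGG Arg — identical.
Codon 3: CGC Arg / UCU Ser — nonsynonymous.
Codon 4: AUU Ile / GGU Gly — nonsynonymous.
Codon 5: CAU His / CAU His — identical.
Codon 6: UGG Trp / AGA Arg — nonsynonymous.
Nonsynonymous differences: 3.

3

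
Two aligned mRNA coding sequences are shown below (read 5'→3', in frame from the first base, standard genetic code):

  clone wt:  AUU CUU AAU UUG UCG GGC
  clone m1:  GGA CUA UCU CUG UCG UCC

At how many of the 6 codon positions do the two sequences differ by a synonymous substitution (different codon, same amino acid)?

Codon 1: AUU Ile / GGA Gly — nonsynonymous.
Codon 2: CUU Leu / CUA Leu — synonymous.
Codon 3: AAU Asn / UCU Ser — nonsynonymous.
Codon 4: UUG Leu / CUG Leu — synonymous.
Codon 5: UCG Ser / UCG Ser — identical.
Codon 6: GGC Gly / UCC Ser — nonsynonymous.
Synonymous differences: 2.

2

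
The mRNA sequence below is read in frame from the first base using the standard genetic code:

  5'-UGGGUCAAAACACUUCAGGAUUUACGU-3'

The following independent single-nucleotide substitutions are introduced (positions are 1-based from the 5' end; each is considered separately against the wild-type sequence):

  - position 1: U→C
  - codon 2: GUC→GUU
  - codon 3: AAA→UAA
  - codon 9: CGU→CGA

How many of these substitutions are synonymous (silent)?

Codon 1: UGG (Trp) → CGG (Arg) — missense.
Codon 2: GUC (Val) → GUU (Val) — synonymous.
Codon 3: AAA (Lys) → UAA (Stop) — nonsense.
Codon 9: CGU (Arg) → CGA (Arg) — synonymous.
Synonymous: 2 of 4.

2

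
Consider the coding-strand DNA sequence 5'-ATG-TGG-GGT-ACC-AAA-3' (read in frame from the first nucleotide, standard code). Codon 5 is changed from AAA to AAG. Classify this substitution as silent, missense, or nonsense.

silent

Position 15 falls in codon 5: AAA → Lys.
After the substitution the codon is AAG → Lys.
Both encode Lys, so the change is synonymous.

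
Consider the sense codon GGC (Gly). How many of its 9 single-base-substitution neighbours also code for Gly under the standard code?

Position 1: none → 0 synonymous.
Position 2: none → 0 synonymous.
Position 3: GGT, GGA, GGG → 3 synonymous.
Total: 0 + 0 + 3 = 3.

3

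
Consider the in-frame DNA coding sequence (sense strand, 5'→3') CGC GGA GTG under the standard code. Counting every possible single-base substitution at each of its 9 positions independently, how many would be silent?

Codon 1 (CGC, Arg): 3 synonymous substitutions.
Codon 2 (GGA, Gly): 3 synonymous substitutions.
Codon 3 (GTG, Val): 3 synonymous substitutions.
Total: 3 + 3 + 3 = 9.

9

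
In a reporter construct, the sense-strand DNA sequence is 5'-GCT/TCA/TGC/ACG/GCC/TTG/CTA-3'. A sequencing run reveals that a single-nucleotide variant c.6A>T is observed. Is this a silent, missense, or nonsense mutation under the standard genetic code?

Position 6 falls in codon 2: TCA → Ser.
After the substitution the codon is TCT → Ser.
Both encode Ser, so the change is synonymous.

silent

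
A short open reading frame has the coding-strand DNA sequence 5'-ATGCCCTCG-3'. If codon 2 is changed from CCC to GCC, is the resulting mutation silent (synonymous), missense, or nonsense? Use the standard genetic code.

Position 4 falls in codon 2: CCC → Pro.
After the substitution the codon is GCC → Ala.
Pro ≠ Ala, so this is a missense mutation.

missense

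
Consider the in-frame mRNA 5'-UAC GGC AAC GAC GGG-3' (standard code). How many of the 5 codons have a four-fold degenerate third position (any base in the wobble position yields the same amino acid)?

2

Codon 1 UAC (Tyr): third position 2-fold.
Codon 2 GGC (Gly): third position 4-fold.
Codon 3 AAC (Asn): third position 2-fold.
Codon 4 GAC (Asp): third position 2-fold.
Codon 5 GGG (Gly): third position 4-fold.
Four-fold degenerate third positions: 2.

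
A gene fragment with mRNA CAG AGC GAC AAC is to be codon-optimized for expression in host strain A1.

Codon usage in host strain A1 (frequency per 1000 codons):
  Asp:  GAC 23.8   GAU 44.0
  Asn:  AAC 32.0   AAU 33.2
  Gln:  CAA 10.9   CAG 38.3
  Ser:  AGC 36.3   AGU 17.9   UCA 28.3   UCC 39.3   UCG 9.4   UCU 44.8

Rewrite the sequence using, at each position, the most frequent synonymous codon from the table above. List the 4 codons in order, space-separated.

Codon 1 (Gln): best is CAG at 38.3.
Codon 2 (Ser): best is UCU at 44.8.
Codon 3 (Asp): best is GAU at 44.0.
Codon 4 (Asn): best is AAU at 33.2.

CAG UCU GAU AAU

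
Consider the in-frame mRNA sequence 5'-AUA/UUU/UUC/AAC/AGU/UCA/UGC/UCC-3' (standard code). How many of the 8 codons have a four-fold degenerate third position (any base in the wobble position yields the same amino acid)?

Codon 1 AUA (Ile): third position 3-fold.
Codon 2 UUU (Phe): third position 2-fold.
Codon 3 UUC (Phe): third position 2-fold.
Codon 4 AAC (Asn): third position 2-fold.
Codon 5 AGU (Ser): third position 2-fold.
Codon 6 UCA (Ser): third position 4-fold.
Codon 7 UGC (Cys): third position 2-fold.
Codon 8 UCC (Ser): third position 4-fold.
Four-fold degenerate third positions: 2.

2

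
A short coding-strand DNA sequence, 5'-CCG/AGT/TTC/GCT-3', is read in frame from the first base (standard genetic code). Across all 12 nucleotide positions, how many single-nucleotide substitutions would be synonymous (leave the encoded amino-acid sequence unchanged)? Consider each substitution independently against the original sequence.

8

Codon 1 (CCG, Pro): 3 synonymous substitutions.
Codon 2 (AGT, Ser): 1 synonymous substitution.
Codon 3 (TTC, Phe): 1 synonymous substitution.
Codon 4 (GCT, Ala): 3 synonymous substitutions.
Total: 3 + 1 + 1 + 3 = 8.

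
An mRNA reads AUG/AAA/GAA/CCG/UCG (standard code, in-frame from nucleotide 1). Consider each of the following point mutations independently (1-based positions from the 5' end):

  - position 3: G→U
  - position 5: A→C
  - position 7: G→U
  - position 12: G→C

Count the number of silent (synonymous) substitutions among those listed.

1

Codon 1: AUG (Met) → AUU (Ile) — missense.
Codon 2: AAA (Lys) → ACA (Thr) — missense.
Codon 3: GAA (Glu) → UAA (Stop) — nonsense.
Codon 4: CCG (Pro) → CCC (Pro) — synonymous.
Synonymous: 1 of 4.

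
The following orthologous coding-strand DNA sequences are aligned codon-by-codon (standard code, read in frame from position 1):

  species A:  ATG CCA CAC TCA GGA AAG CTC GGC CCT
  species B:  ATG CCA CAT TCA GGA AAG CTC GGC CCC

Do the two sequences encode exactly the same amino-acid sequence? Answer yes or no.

yes

Codon 1: ATG Met / ATG Met — identical.
Codon 2: CCA Pro / CCA Pro — identical.
Codon 3: CAC His / CAT His — synonymous.
Codon 4: TCA Ser / TCA Ser — identical.
Codon 5: GGA Gly / GGA Gly — identical.
Codon 6: AAG Lys / AAG Lys — identical.
Codon 7: CTC Leu / CTC Leu — identical.
Codon 8: GGC Gly / GGC Gly — identical.
Codon 9: CCT Pro / CCC Pro — synonymous.
Nonsynonymous differences: 0 → same protein.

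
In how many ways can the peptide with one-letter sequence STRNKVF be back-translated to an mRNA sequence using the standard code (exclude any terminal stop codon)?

Ser: 6 codons.
Thr: 4 codons.
Arg: 6 codons.
Asn: 2 codons.
Lys: 2 codons.
Val: 4 codons.
Phe: 2 codons.
6 × 4 × 6 × 2 × 2 × 4 × 2 = 4608.

4608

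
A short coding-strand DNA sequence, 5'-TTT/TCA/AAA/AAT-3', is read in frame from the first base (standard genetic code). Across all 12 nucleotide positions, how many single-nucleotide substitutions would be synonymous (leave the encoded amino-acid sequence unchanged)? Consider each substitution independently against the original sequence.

6

Codon 1 (TTT, Phe): 1 synonymous substitution.
Codon 2 (TCA, Ser): 3 synonymous substitutions.
Codon 3 (AAA, Lys): 1 synonymous substitution.
Codon 4 (AAT, Asn): 1 synonymous substitution.
Total: 1 + 3 + 1 + 1 = 6.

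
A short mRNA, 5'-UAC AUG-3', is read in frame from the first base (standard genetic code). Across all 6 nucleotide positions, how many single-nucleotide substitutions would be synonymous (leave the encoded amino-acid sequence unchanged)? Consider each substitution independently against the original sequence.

Codon 1 (UAC, Tyr): 1 synonymous substitution.
Codon 2 (AUG, Met): 0 synonymous substitutions.
Total: 1 + 0 = 1.

1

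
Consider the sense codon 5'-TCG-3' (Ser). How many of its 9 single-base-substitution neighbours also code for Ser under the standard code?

Position 1: none → 0 synonymous.
Position 2: none → 0 synonymous.
Position 3: TCT, TCC, TCA → 3 synonymous.
Total: 0 + 0 + 3 = 3.

3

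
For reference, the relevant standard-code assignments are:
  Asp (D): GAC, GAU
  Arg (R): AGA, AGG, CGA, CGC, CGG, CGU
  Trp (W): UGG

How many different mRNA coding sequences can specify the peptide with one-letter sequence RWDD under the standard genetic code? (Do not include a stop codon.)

Arg: 6 codons.
Trp: 1 codon.
Asp: 2 codons.
Asp: 2 codons.
6 × 1 × 2 × 2 = 24.

24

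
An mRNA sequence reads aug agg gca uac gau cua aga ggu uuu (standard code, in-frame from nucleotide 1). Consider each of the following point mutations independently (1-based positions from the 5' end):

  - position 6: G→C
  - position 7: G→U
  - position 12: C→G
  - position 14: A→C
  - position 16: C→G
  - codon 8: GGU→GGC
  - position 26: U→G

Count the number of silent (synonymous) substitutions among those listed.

1

Codon 2: AGG (Arg) → AGC (Ser) — missense.
Codon 3: GCA (Ala) → UCA (Ser) — missense.
Codon 4: UAC (Tyr) → UAG (Stop) — nonsense.
Codon 5: GAU (Asp) → GCU (Ala) — missense.
Codon 6: CUA (Leu) → GUA (Val) — missense.
Codon 8: GGU (Gly) → GGC (Gly) — synonymous.
Codon 9: UUU (Phe) → UGU (Cys) — missense.
Synonymous: 1 of 7.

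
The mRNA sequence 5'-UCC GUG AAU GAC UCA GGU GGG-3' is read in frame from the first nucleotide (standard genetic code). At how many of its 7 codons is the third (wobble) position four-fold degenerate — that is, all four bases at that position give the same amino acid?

Codon 1 UCC (Ser): third position 4-fold.
Codon 2 GUG (Val): third position 4-fold.
Codon 3 AAU (Asn): third position 2-fold.
Codon 4 GAC (Asp): third position 2-fold.
Codon 5 UCA (Ser): third position 4-fold.
Codon 6 GGU (Gly): third position 4-fold.
Codon 7 GGG (Gly): third position 4-fold.
Four-fold degenerate third positions: 5.

5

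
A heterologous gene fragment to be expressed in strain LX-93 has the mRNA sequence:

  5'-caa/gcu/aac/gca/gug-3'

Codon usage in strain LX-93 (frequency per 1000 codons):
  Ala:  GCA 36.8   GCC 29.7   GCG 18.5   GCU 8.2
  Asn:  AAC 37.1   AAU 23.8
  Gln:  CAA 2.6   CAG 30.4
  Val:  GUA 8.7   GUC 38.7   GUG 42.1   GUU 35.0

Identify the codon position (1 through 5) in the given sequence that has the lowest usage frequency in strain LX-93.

1

Codon 1 CAA (Gln): 2.6 per 1000.
Codon 2 GCU (Ala): 8.2 per 1000.
Codon 3 AAC (Asn): 37.1 per 1000.
Codon 4 GCA (Ala): 36.8 per 1000.
Codon 5 GUG (Val): 42.1 per 1000.
Lowest frequency is 2.6 at codon 1.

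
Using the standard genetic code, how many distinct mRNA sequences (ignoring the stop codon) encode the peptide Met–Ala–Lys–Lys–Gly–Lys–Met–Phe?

256

Met: 1 codon.
Ala: 4 codons.
Lys: 2 codons.
Lys: 2 codons.
Gly: 4 codons.
Lys: 2 codons.
Met: 1 codon.
Phe: 2 codons.
1 × 4 × 2 × 2 × 4 × 2 × 1 × 2 = 256.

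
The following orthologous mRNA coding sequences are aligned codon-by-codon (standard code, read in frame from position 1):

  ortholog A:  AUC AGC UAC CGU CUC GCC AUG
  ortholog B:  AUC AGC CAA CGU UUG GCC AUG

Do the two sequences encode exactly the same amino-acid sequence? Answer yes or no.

Codon 1: AUC Ile / AUC Ile — identical.
Codon 2: AGC Ser / AGC Ser — identical.
Codon 3: UAC Tyr / CAA Gln — nonsynonymous.
Codon 4: CGU Arg / CGU Arg — identical.
Codon 5: CUC Leu / UUG Leu — synonymous.
Codon 6: GCC Ala / GCC Ala — identical.
Codon 7: AUG Met / AUG Met — identical.
Nonsynonymous differences: 1 → different protein.

no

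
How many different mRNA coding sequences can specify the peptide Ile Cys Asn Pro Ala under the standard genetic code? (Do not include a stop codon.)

192

Ile: 3 codons.
Cys: 2 codons.
Asn: 2 codons.
Pro: 4 codons.
Ala: 4 codons.
3 × 2 × 2 × 4 × 4 = 192.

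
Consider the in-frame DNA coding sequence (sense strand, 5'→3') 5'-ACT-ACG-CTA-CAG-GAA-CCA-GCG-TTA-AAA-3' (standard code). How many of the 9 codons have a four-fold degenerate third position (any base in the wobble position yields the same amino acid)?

Codon 1 ACT (Thr): third position 4-fold.
Codon 2 ACG (Thr): third position 4-fold.
Codon 3 CTA (Leu): third position 4-fold.
Codon 4 CAG (Gln): third position 2-fold.
Codon 5 GAA (Glu): third position 2-fold.
Codon 6 CCA (Pro): third position 4-fold.
Codon 7 GCG (Ala): third position 4-fold.
Codon 8 TTA (Leu): third position 2-fold.
Codon 9 AAA (Lys): third position 2-fold.
Four-fold degenerate third positions: 5.

5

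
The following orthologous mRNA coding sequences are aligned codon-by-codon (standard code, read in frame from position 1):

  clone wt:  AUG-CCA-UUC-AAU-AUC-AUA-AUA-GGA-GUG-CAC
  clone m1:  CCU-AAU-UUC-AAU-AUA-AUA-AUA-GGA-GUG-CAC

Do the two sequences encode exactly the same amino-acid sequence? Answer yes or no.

Codon 1: AUG Met / CCU Pro — nonsynonymous.
Codon 2: CCA Pro / AAU Asn — nonsynonymous.
Codon 3: UUC Phe / UUC Phe — identical.
Codon 4: AAU Asn / AAU Asn — identical.
Codon 5: AUC Ile / AUA Ile — synonymous.
Codon 6: AUA Ile / AUA Ile — identical.
Codon 7: AUA Ile / AUA Ile — identical.
Codon 8: GGA Gly / GGA Gly — identical.
Codon 9: GUG Val / GUG Val — identical.
Codon 10: CAC His / CAC His — identical.
Nonsynonymous differences: 2 → different protein.

no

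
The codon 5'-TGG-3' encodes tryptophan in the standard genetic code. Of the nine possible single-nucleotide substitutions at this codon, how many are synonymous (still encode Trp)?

0

Position 1: none → 0 synonymous.
Position 2: none → 0 synonymous.
Position 3: none → 0 synonymous.
Total: 0 + 0 + 0 = 0.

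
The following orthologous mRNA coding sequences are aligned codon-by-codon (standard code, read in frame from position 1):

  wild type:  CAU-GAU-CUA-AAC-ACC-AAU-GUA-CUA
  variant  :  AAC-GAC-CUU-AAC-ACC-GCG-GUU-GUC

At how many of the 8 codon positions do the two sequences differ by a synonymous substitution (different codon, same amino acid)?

Codon 1: CAU His / AAC Asn — nonsynonymous.
Codon 2: GAU Asp / GAC Asp — synonymous.
Codon 3: CUA Leu / CUU Leu — synonymous.
Codon 4: AAC Asn / AAC Asn — identical.
Codon 5: ACC Thr / ACC Thr — identical.
Codon 6: AAU Asn / GCG Ala — nonsynonymous.
Codon 7: GUA Val / GUU Val — synonymous.
Codon 8: CUA Leu / GUC Val — nonsynonymous.
Synonymous differences: 3.

3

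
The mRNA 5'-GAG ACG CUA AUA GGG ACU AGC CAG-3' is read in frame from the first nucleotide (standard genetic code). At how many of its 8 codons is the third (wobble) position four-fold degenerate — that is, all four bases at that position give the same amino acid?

4

Codon 1 GAG (Glu): third position 2-fold.
Codon 2 ACG (Thr): third position 4-fold.
Codon 3 CUA (Leu): third position 4-fold.
Codon 4 AUA (Ile): third position 3-fold.
Codon 5 GGG (Gly): third position 4-fold.
Codon 6 ACU (Thr): third position 4-fold.
Codon 7 AGC (Ser): third position 2-fold.
Codon 8 CAG (Gln): third position 2-fold.
Four-fold degenerate third positions: 4.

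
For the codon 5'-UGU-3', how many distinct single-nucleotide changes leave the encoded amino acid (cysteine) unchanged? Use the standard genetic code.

1

Position 1: none → 0 synonymous.
Position 2: none → 0 synonymous.
Position 3: UGC → 1 synonymous.
Total: 0 + 0 + 1 = 1.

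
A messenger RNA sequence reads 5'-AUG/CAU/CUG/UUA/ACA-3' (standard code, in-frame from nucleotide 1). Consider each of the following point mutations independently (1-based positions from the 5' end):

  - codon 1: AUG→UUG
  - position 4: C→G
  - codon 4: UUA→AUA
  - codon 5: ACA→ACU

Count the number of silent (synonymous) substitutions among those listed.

Codon 1: AUG (Met) → UUG (Leu) — missense.
Codon 2: CAU (His) → GAU (Asp) — missense.
Codon 4: UUA (Leu) → AUA (Ile) — missense.
Codon 5: ACA (Thr) → ACU (Thr) — synonymous.
Synonymous: 1 of 4.

1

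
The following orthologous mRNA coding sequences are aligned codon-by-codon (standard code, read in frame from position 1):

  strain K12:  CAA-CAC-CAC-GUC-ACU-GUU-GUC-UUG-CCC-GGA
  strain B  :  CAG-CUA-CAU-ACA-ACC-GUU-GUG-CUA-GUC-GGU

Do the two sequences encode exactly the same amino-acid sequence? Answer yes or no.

Codon 1: CAA Gln / CAG Gln — synonymous.
Codon 2: CAC His / CUA Leu — nonsynonymous.
Codon 3: CAC His / CAU His — synonymous.
Codon 4: GUC Val / ACA Thr — nonsynonymous.
Codon 5: ACU Thr / ACC Thr — synonymous.
Codon 6: GUU Val / GUU Val — identical.
Codon 7: GUC Val / GUG Val — synonymous.
Codon 8: UUG Leu / CUA Leu — synonymous.
Codon 9: CCC Pro / GUC Val — nonsynonymous.
Codon 10: GGA Gly / GGU Gly — synonymous.
Nonsynonymous differences: 3 → different protein.

no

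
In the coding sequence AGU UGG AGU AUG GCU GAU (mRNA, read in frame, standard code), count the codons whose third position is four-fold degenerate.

1

Codon 1 AGU (Ser): third position 2-fold.
Codon 2 UGG (Trp): third position 1-fold.
Codon 3 AGU (Ser): third position 2-fold.
Codon 4 AUG (Met): third position 1-fold.
Codon 5 GCU (Ala): third position 4-fold.
Codon 6 GAU (Asp): third position 2-fold.
Four-fold degenerate third positions: 1.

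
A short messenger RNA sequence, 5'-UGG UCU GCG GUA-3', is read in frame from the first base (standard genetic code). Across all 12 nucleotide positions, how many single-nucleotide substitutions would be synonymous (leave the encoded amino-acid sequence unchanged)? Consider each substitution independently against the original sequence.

Codon 1 (UGG, Trp): 0 synonymous substitutions.
Codon 2 (UCU, Ser): 3 synonymous substitutions.
Codon 3 (GCG, Ala): 3 synonymous substitutions.
Codon 4 (GUA, Val): 3 synonymous substitutions.
Total: 0 + 3 + 3 + 3 = 9.

9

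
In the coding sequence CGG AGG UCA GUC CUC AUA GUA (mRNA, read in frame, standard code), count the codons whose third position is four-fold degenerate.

Codon 1 CGG (Arg): third position 4-fold.
Codon 2 AGG (Arg): third position 2-fold.
Codon 3 UCA (Ser): third position 4-fold.
Codon 4 GUC (Val): third position 4-fold.
Codon 5 CUC (Leu): third position 4-fold.
Codon 6 AUA (Ile): third position 3-fold.
Codon 7 GUA (Val): third position 4-fold.
Four-fold degenerate third positions: 5.

5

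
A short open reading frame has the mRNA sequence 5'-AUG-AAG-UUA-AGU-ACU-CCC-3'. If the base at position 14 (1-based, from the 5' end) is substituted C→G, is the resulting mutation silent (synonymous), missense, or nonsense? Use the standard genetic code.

Position 14 falls in codon 5: ACU → Thr.
After the substitution the codon is AGU → Ser.
Thr ≠ Ser, so this is a missense mutation.

missense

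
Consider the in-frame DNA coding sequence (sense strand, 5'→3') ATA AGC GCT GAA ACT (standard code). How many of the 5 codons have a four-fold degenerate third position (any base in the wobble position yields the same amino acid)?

Codon 1 ATA (Ile): third position 3-fold.
Codon 2 AGC (Ser): third position 2-fold.
Codon 3 GCT (Ala): third position 4-fold.
Codon 4 GAA (Glu): third position 2-fold.
Codon 5 ACT (Thr): third position 4-fold.
Four-fold degenerate third positions: 2.

2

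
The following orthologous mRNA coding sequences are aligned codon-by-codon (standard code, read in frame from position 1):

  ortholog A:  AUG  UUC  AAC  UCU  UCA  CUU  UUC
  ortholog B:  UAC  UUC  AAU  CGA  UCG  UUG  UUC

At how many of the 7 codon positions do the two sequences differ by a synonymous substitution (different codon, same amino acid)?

Codon 1: AUG Met / UAC Tyr — nonsynonymous.
Codon 2: UUC Phe / UUC Phe — identical.
Codon 3: AAC Asn / AAU Asn — synonymous.
Codon 4: UCU Ser / CGA Arg — nonsynonymous.
Codon 5: UCA Ser / UCG Ser — synonymous.
Codon 6: CUU Leu / UUG Leu — synonymous.
Codon 7: UUC Phe / UUC Phe — identical.
Synonymous differences: 3.

3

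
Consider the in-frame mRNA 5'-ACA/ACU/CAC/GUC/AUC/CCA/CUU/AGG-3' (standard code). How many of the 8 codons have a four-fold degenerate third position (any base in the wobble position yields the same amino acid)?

Codon 1 ACA (Thr): third position 4-fold.
Codon 2 ACU (Thr): third position 4-fold.
Codon 3 CAC (His): third position 2-fold.
Codon 4 GUC (Val): third position 4-fold.
Codon 5 AUC (Ile): third position 3-fold.
Codon 6 CCA (Pro): third position 4-fold.
Codon 7 CUU (Leu): third position 4-fold.
Codon 8 AGG (Arg): third position 2-fold.
Four-fold degenerate third positions: 5.

5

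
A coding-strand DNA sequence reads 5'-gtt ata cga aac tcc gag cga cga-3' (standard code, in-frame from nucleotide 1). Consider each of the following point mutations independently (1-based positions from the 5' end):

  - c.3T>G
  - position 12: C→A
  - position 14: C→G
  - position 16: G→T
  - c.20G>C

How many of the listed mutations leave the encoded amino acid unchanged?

Codon 1: GTT (Val) → GTG (Val) — synonymous.
Codon 4: AAC (Asn) → AAA (Lys) — missense.
Codon 5: TCC (Ser) → TGC (Cys) — missense.
Codon 6: GAG (Glu) → TAG (Stop) — nonsense.
Codon 7: CGA (Arg) → CCA (Pro) — missense.
Synonymous: 1 of 5.

1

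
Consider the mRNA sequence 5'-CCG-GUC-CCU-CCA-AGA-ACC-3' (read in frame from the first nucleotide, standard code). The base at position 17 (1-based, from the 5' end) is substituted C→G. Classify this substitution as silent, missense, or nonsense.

missense

Position 17 falls in codon 6: ACC → Thr.
After the substitution the codon is AGC → Ser.
Thr ≠ Ser, so this is a missense mutation.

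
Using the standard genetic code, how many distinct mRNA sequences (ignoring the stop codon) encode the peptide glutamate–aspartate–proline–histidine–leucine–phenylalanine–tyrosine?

768

Glu: 2 codons.
Asp: 2 codons.
Pro: 4 codons.
His: 2 codons.
Leu: 6 codons.
Phe: 2 codons.
Tyr: 2 codons.
2 × 2 × 4 × 2 × 6 × 2 × 2 = 768.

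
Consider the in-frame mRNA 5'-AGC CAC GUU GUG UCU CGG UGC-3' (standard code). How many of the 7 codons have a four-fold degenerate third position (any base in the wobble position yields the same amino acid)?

Codon 1 AGC (Ser): third position 2-fold.
Codon 2 CAC (His): third position 2-fold.
Codon 3 GUU (Val): third position 4-fold.
Codon 4 GUG (Val): third position 4-fold.
Codon 5 UCU (Ser): third position 4-fold.
Codon 6 CGG (Arg): third position 4-fold.
Codon 7 UGC (Cys): third position 2-fold.
Four-fold degenerate third positions: 4.

4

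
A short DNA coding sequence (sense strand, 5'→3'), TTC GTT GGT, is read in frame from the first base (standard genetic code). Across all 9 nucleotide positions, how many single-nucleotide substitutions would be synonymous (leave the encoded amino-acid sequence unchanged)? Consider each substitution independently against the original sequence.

Codon 1 (TTC, Phe): 1 synonymous substitution.
Codon 2 (GTT, Val): 3 synonymous substitutions.
Codon 3 (GGT, Gly): 3 synonymous substitutions.
Total: 1 + 3 + 3 = 7.

7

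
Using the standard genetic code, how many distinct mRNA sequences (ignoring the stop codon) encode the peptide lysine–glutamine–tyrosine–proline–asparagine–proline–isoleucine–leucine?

Lys: 2 codons.
Gln: 2 codons.
Tyr: 2 codons.
Pro: 4 codons.
Asn: 2 codons.
Pro: 4 codons.
Ile: 3 codons.
Leu: 6 codons.
2 × 2 × 2 × 4 × 2 × 4 × 3 × 6 = 4608.

4608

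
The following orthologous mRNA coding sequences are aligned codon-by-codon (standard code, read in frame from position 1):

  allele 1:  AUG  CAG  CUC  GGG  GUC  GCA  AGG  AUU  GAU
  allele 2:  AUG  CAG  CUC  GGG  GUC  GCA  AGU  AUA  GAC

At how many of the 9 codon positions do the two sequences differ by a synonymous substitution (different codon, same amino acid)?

Codon 1: AUG Met / AUG Met — identical.
Codon 2: CAG Gln / CAG Gln — identical.
Codon 3: CUC Leu / CUC Leu — identical.
Codon 4: GGG Gly / GGG Gly — identical.
Codon 5: GUC Val / GUC Val — identical.
Codon 6: GCA Ala / GCA Ala — identical.
Codon 7: AGG Arg / AGU Ser — nonsynonymous.
Codon 8: AUU Ile / AUA Ile — synonymous.
Codon 9: GAU Asp / GAC Asp — synonymous.
Synonymous differences: 2.

2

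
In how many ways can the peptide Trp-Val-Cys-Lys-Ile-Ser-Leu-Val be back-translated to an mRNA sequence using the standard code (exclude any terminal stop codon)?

Trp: 1 codon.
Val: 4 codons.
Cys: 2 codons.
Lys: 2 codons.
Ile: 3 codons.
Ser: 6 codons.
Leu: 6 codons.
Val: 4 codons.
1 × 4 × 2 × 2 × 3 × 6 × 6 × 4 = 6912.

6912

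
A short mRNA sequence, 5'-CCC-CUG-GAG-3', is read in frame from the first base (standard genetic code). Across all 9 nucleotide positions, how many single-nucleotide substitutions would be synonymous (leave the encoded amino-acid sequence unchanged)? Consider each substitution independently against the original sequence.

Codon 1 (CCC, Pro): 3 synonymous substitutions.
Codon 2 (CUG, Leu): 4 synonymous substitutions.
Codon 3 (GAG, Glu): 1 synonymous substitution.
Total: 3 + 4 + 1 = 8.

8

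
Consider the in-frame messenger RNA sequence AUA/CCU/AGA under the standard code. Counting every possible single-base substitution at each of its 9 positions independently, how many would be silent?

7

Codon 1 (AUA, Ile): 2 synonymous substitutions.
Codon 2 (CCU, Pro): 3 synonymous substitutions.
Codon 3 (AGA, Arg): 2 synonymous substitutions.
Total: 2 + 3 + 2 = 7.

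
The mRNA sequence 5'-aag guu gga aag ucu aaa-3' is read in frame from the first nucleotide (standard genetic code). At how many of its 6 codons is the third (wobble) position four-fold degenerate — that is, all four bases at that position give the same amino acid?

Codon 1 AAG (Lys): third position 2-fold.
Codon 2 GUU (Val): third position 4-fold.
Codon 3 GGA (Gly): third position 4-fold.
Codon 4 AAG (Lys): third position 2-fold.
Codon 5 UCU (Ser): third position 4-fold.
Codon 6 AAA (Lys): third position 2-fold.
Four-fold degenerate third positions: 3.

3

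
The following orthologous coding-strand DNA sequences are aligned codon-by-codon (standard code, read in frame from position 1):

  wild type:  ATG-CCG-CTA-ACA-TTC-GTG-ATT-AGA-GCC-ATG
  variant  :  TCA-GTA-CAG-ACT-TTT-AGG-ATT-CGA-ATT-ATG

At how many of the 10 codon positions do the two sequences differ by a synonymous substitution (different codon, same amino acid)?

3

Codon 1: ATG Met / TCA Ser — nonsynonymous.
Codon 2: CCG Pro / GTA Val — nonsynonymous.
Codon 3: CTA Leu / CAG Gln — nonsynonymous.
Codon 4: ACA Thr / ACT Thr — synonymous.
Codon 5: TTC Phe / TTT Phe — synonymous.
Codon 6: GTG Val / AGG Arg — nonsynonymous.
Codon 7: ATT Ile / ATT Ile — identical.
Codon 8: AGA Arg / CGA Arg — synonymous.
Codon 9: GCC Ala / ATT Ile — nonsynonymous.
Codon 10: ATG Met / ATG Met — identical.
Synonymous differences: 3.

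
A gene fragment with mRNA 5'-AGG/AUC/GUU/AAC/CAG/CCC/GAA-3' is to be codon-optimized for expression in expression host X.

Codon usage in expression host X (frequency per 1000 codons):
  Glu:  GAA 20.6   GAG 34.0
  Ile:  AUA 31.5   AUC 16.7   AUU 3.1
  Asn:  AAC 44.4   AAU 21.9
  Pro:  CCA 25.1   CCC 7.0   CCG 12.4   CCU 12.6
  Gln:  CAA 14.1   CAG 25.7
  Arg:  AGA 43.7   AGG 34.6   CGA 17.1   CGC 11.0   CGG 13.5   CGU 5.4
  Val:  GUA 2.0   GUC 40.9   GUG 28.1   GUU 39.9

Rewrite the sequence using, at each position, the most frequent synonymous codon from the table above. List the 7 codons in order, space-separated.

Codon 1 (Arg): best is AGA at 43.7.
Codon 2 (Ile): best is AUA at 31.5.
Codon 3 (Val): best is GUC at 40.9.
Codon 4 (Asn): best is AAC at 44.4.
Codon 5 (Gln): best is CAG at 25.7.
Codon 6 (Pro): best is CCA at 25.1.
Codon 7 (Glu): best is GAG at 34.0.

AGA AUA GUC AAC CAG CCA GAG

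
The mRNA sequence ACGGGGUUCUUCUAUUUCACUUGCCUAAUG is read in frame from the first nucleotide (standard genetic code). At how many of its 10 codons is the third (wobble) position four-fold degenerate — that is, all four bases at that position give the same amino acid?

4

Codon 1 ACG (Thr): third position 4-fold.
Codon 2 GGG (Gly): third position 4-fold.
Codon 3 UUC (Phe): third position 2-fold.
Codon 4 UUC (Phe): third position 2-fold.
Codon 5 UAU (Tyr): third position 2-fold.
Codon 6 UUC (Phe): third position 2-fold.
Codon 7 ACU (Thr): third position 4-fold.
Codon 8 UGC (Cys): third position 2-fold.
Codon 9 CUA (Leu): third position 4-fold.
Codon 10 AUG (Met): third position 1-fold.
Four-fold degenerate third positions: 4.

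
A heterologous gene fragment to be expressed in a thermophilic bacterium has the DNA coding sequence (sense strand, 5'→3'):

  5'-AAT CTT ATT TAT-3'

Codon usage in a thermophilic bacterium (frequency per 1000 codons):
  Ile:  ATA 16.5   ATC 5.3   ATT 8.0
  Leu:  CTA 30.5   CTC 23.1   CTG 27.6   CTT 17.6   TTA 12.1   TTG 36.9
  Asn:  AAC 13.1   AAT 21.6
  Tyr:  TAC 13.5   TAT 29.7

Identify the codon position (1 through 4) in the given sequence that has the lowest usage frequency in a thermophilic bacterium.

Codon 1 AAT (Asn): 21.6 per 1000.
Codon 2 CTT (Leu): 17.6 per 1000.
Codon 3 ATT (Ile): 8.0 per 1000.
Codon 4 TAT (Tyr): 29.7 per 1000.
Lowest frequency is 8.0 at codon 3.

3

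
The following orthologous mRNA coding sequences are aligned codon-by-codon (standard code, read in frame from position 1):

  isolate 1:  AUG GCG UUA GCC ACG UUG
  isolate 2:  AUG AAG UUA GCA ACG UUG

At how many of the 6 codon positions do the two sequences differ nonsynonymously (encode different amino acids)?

Codon 1: AUG Met / AUG Met — identical.
Codon 2: GCG Ala / AAG Lys — nonsynonymous.
Codon 3: UUA Leu / UUA Leu — identical.
Codon 4: GCC Ala / GCA Ala — synonymous.
Codon 5: ACG Thr / ACG Thr — identical.
Codon 6: UUG Leu / UUG Leu — identical.
Nonsynonymous differences: 1.

1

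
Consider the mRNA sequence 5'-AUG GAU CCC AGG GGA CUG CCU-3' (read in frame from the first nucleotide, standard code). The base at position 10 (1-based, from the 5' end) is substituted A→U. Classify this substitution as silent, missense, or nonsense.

missense

Position 10 falls in codon 4: AGG → Arg.
After the substitution the codon is UGG → Trp.
Arg ≠ Trp, so this is a missense mutation.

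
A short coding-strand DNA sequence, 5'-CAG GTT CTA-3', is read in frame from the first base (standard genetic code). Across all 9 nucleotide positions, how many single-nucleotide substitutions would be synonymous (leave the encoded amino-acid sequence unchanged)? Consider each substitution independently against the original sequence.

Codon 1 (CAG, Gln): 1 synonymous substitution.
Codon 2 (GTT, Val): 3 synonymous substitutions.
Codon 3 (CTA, Leu): 4 synonymous substitutions.
Total: 1 + 3 + 4 = 8.

8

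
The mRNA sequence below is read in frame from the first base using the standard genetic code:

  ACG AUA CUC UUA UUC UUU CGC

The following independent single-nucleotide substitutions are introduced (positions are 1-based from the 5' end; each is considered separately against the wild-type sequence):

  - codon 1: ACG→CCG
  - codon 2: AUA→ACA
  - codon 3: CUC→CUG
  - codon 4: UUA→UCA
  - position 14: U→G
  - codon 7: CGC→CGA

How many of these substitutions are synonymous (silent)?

Codon 1: ACG (Thr) → CCG (Pro) — missense.
Codon 2: AUA (Ile) → ACA (Thr) — missense.
Codon 3: CUC (Leu) → CUG (Leu) — synonymous.
Codon 4: UUA (Leu) → UCA (Ser) — missense.
Codon 5: UUC (Phe) → UGC (Cys) — missense.
Codon 7: CGC (Arg) → CGA (Arg) — synonymous.
Synonymous: 2 of 6.

2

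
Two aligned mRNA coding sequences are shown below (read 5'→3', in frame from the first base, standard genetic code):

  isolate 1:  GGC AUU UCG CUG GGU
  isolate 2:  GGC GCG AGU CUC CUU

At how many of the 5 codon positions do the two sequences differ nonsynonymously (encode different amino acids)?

2

Codon 1: GGC Gly / GGC Gly — identical.
Codon 2: AUU Ile / GCG Ala — nonsynonymous.
Codon 3: UCG Ser / AGU Ser — synonymous.
Codon 4: CUG Leu / CUC Leu — synonymous.
Codon 5: GGU Gly / CUU Leu — nonsynonymous.
Nonsynonymous differences: 2.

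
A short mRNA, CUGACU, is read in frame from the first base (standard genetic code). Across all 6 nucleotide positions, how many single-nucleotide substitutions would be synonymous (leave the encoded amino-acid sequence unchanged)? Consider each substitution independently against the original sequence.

Codon 1 (CUG, Leu): 4 synonymous substitutions.
Codon 2 (ACU, Thr): 3 synonymous substitutions.
Total: 4 + 3 = 7.

7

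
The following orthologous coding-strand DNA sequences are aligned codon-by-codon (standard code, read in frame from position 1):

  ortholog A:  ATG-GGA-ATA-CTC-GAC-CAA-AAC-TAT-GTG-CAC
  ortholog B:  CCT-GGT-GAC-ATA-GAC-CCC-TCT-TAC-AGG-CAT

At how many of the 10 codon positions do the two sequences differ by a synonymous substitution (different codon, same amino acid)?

Codon 1: ATG Met / CCT Pro — nonsynonymous.
Codon 2: GGA Gly / GGT Gly — synonymous.
Codon 3: ATA Ile / GAC Asp — nonsynonymous.
Codon 4: CTC Leu / ATA Ile — nonsynonymous.
Codon 5: GAC Asp / GAC Asp — identical.
Codon 6: CAA Gln / CCC Pro — nonsynonymous.
Codon 7: AAC Asn / TCT Ser — nonsynonymous.
Codon 8: TAT Tyr / TAC Tyr — synonymous.
Codon 9: GTG Val / AGG Arg — nonsynonymous.
Codon 10: CAC His / CAT His — synonymous.
Synonymous differences: 3.

3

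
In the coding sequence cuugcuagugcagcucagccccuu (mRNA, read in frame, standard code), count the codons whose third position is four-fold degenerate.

6

Codon 1 CUU (Leu): third position 4-fold.
Codon 2 GCU (Ala): third position 4-fold.
Codon 3 AGU (Ser): third position 2-fold.
Codon 4 GCA (Ala): third position 4-fold.
Codon 5 GCU (Ala): third position 4-fold.
Codon 6 CAG (Gln): third position 2-fold.
Codon 7 CCC (Pro): third position 4-fold.
Codon 8 CUU (Leu): third position 4-fold.
Four-fold degenerate third positions: 6.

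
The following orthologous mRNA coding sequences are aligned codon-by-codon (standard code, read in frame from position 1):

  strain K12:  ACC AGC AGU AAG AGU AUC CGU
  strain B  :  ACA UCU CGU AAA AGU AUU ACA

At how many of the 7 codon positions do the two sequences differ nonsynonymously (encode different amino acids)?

Codon 1: ACC Thr / ACA Thr — synonymous.
Codon 2: AGC Ser / UCU Ser — synonymous.
Codon 3: AGU Ser / CGU Arg — nonsynonymous.
Codon 4: AAG Lys / AAA Lys — synonymous.
Codon 5: AGU Ser / AGU Ser — identical.
Codon 6: AUC Ile / AUU Ile — synonymous.
Codon 7: CGU Arg / ACA Thr — nonsynonymous.
Nonsynonymous differences: 2.

2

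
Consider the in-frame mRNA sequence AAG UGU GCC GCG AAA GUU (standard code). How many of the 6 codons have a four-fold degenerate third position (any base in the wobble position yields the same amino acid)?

3

Codon 1 AAG (Lys): third position 2-fold.
Codon 2 UGU (Cys): third position 2-fold.
Codon 3 GCC (Ala): third position 4-fold.
Codon 4 GCG (Ala): third position 4-fold.
Codon 5 AAA (Lys): third position 2-fold.
Codon 6 GUU (Val): third position 4-fold.
Four-fold degenerate third positions: 3.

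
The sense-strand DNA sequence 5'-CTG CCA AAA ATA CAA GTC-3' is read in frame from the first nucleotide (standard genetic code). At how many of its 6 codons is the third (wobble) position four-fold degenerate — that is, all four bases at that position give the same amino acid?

Codon 1 CTG (Leu): third position 4-fold.
Codon 2 CCA (Pro): third position 4-fold.
Codon 3 AAA (Lys): third position 2-fold.
Codon 4 ATA (Ile): third position 3-fold.
Codon 5 CAA (Gln): third position 2-fold.
Codon 6 GTC (Val): third position 4-fold.
Four-fold degenerate third positions: 3.

3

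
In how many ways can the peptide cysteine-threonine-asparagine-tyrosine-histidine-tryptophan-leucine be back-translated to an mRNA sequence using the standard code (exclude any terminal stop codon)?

Cys: 2 codons.
Thr: 4 codons.
Asn: 2 codons.
Tyr: 2 codons.
His: 2 codons.
Trp: 1 codon.
Leu: 6 codons.
2 × 4 × 2 × 2 × 2 × 1 × 6 = 384.

384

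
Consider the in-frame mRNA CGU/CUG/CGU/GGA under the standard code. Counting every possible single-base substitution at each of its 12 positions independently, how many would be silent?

13

Codon 1 (CGU, Arg): 3 synonymous substitutions.
Codon 2 (CUG, Leu): 4 synonymous substitutions.
Codon 3 (CGU, Arg): 3 synonymous substitutions.
Codon 4 (GGA, Gly): 3 synonymous substitutions.
Total: 3 + 4 + 3 + 3 = 13.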